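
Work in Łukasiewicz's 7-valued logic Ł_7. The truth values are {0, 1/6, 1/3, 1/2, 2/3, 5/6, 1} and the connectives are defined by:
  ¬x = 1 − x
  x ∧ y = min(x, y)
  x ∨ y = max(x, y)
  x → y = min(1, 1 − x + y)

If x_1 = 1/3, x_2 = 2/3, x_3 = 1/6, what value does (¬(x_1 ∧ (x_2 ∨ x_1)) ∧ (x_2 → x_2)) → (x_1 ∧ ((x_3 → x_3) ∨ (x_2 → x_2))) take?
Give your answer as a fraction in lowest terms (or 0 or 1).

x_2 ∨ x_1 = 2/3 ∨ 1/3 = 2/3
x_1 ∧ (x_2 ∨ x_1) = 1/3 ∧ 2/3 = 1/3
¬(x_1 ∧ (x_2 ∨ x_1)) = ¬1/3 = 2/3
x_2 → x_2 = 2/3 → 2/3 = 1
¬(x_1 ∧ (x_2 ∨ x_1)) ∧ (x_2 → x_2) = 2/3 ∧ 1 = 2/3
x_3 → x_3 = 1/6 → 1/6 = 1
x_2 → x_2 = 2/3 → 2/3 = 1
(x_3 → x_3) ∨ (x_2 → x_2) = 1 ∨ 1 = 1
x_1 ∧ ((x_3 → x_3) ∨ (x_2 → x_2)) = 1/3 ∧ 1 = 1/3
(¬(x_1 ∧ (x_2 ∨ x_1)) ∧ (x_2 → x_2)) → (x_1 ∧ ((x_3 → x_3) ∨ (x_2 → x_2))) = 2/3 → 1/3 = 2/3

2/3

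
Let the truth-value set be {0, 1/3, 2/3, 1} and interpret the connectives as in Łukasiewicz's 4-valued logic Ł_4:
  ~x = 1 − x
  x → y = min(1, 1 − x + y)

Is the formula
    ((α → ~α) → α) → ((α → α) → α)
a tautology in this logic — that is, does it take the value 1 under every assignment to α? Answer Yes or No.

Counterexample: take α = 2/3.
~α = ~2/3 = 1/3
α → ~α = 2/3 → 1/3 = 2/3
(α → ~α) → α = 2/3 → 2/3 = 1
α → α = 2/3 → 2/3 = 1
(α → α) → α = 1 → 2/3 = 2/3
((α → ~α) → α) → ((α → α) → α) = 1 → 2/3 = 2/3
This gives 2/3 ≠ 1.

No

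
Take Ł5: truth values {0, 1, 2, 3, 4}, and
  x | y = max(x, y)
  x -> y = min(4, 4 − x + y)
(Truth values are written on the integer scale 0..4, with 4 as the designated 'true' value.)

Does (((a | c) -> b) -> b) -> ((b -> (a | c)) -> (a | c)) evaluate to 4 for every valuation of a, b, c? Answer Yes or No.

At a = 3, b = 2, c = 0, for instance:
a | c = 3 | 0 = 3
(a | c) -> b = 3 -> 2 = 3
((a | c) -> b) -> b = 3 -> 2 = 3
b -> (a | c) = 2 -> 3 = 4
(b -> (a | c)) -> (a | c) = 4 -> 3 = 3
(((a | c) -> b) -> b) -> ((b -> (a | c)) -> (a | c)) = 3 -> 3 = 4
and checking the remaining 124 assignments likewise gives ≥ 4 in every case.

Yes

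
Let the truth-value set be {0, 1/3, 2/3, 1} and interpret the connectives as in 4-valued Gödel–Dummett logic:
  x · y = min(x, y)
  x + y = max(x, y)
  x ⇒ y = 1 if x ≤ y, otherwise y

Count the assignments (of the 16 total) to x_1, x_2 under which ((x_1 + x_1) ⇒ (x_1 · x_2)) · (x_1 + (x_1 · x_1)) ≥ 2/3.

4

x_1 = 0, x_2 = 0 ↦ 0  <
x_1 = 0, x_2 = 1/3 ↦ 0  <
x_1 = 0, x_2 = 2/3 ↦ 0  <
x_1 = 0, x_2 = 1 ↦ 0  <
x_1 = 1/3, x_2 = 0 ↦ 0  <
x_1 = 1/3, x_2 = 1/3 ↦ 1/3  <
x_1 = 1/3, x_2 = 2/3 ↦ 1/3  <
x_1 = 1/3, x_2 = 1 ↦ 1/3  <
x_1 = 2/3, x_2 = 0 ↦ 0  <
x_1 = 2/3, x_2 = 1/3 ↦ 1/3  <
x_1 = 2/3, x_2 = 2/3 ↦ 2/3  ≥
x_1 = 2/3, x_2 = 1 ↦ 2/3  ≥
x_1 = 1, x_2 = 0 ↦ 0  <
x_1 = 1, x_2 = 1/3 ↦ 1/3  <
x_1 = 1, x_2 = 2/3 ↦ 2/3  ≥
x_1 = 1, x_2 = 1 ↦ 1  ≥
So 4 of the 16 assignments meet the threshold.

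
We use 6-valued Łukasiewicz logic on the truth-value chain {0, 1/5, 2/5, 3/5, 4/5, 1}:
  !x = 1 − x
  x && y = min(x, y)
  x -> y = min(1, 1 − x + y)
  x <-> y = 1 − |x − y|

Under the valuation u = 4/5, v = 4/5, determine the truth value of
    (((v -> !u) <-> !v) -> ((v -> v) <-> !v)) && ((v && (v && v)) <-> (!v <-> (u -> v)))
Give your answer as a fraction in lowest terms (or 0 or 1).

2/5

!u = !4/5 = 1/5
v -> !u = 4/5 -> 1/5 = 2/5
!v = !4/5 = 1/5
(v -> !u) <-> !v = 2/5 <-> 1/5 = 4/5
v -> v = 4/5 -> 4/5 = 1
!v = !4/5 = 1/5
(v -> v) <-> !v = 1 <-> 1/5 = 1/5
((v -> !u) <-> !v) -> ((v -> v) <-> !v) = 4/5 -> 1/5 = 2/5
v && v = 4/5 && 4/5 = 4/5
v && (v && v) = 4/5 && 4/5 = 4/5
!v = !4/5 = 1/5
u -> v = 4/5 -> 4/5 = 1
!v <-> (u -> v) = 1/5 <-> 1 = 1/5
(v && (v && v)) <-> (!v <-> (u -> v)) = 4/5 <-> 1/5 = 2/5
(((v -> !u) <-> !v) -> ((v -> v) <-> !v)) && ((v && (v && v)) <-> (!v <-> (u -> v))) = 2/5 && 2/5 = 2/5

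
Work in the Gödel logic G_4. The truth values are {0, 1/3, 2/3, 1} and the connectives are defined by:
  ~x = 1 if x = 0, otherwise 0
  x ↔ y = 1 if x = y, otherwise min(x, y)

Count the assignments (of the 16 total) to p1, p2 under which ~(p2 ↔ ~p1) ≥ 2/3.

p1 = 0, p2 = 0 ↦ 1  ≥
p1 = 0, p2 = 1/3 ↦ 0  <
p1 = 0, p2 = 2/3 ↦ 0  <
p1 = 0, p2 = 1 ↦ 0  <
p1 = 1/3, p2 = 0 ↦ 0  <
p1 = 1/3, p2 = 1/3 ↦ 1  ≥
p1 = 1/3, p2 = 2/3 ↦ 1  ≥
p1 = 1/3, p2 = 1 ↦ 1  ≥
p1 = 2/3, p2 = 0 ↦ 0  <
p1 = 2/3, p2 = 1/3 ↦ 1  ≥
p1 = 2/3, p2 = 2/3 ↦ 1  ≥
p1 = 2/3, p2 = 1 ↦ 1  ≥
p1 = 1, p2 = 0 ↦ 0  <
p1 = 1, p2 = 1/3 ↦ 1  ≥
p1 = 1, p2 = 2/3 ↦ 1  ≥
p1 = 1, p2 = 1 ↦ 1  ≥
So 10 of the 16 assignments meet the threshold.

10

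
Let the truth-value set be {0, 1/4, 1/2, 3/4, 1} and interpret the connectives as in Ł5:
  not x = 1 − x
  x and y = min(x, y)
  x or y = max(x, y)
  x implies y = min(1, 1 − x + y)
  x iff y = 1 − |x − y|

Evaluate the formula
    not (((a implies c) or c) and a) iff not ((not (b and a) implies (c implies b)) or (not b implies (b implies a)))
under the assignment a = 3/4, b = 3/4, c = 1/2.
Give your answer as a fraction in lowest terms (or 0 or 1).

a implies c = 3/4 implies 1/2 = 3/4
(a implies c) or c = 3/4 or 1/2 = 3/4
((a implies c) or c) and a = 3/4 and 3/4 = 3/4
not (((a implies c) or c) and a) = not 3/4 = 1/4
b and a = 3/4 and 3/4 = 3/4
not (b and a) = not 3/4 = 1/4
c implies b = 1/2 implies 3/4 = 1
not (b and a) implies (c implies b) = 1/4 implies 1 = 1
not b = not 3/4 = 1/4
b implies a = 3/4 implies 3/4 = 1
not b implies (b implies a) = 1/4 implies 1 = 1
(not (b and a) implies (c implies b)) or (not b implies (b implies a)) = 1 or 1 = 1
not ((not (b and a) implies (c implies b)) or (not b implies (b implies a))) = not 1 = 0
not (((a implies c) or c) and a) iff not ((not (b and a) implies (c implies b)) or (not b implies (b implies a))) = 1/4 iff 0 = 3/4

3/4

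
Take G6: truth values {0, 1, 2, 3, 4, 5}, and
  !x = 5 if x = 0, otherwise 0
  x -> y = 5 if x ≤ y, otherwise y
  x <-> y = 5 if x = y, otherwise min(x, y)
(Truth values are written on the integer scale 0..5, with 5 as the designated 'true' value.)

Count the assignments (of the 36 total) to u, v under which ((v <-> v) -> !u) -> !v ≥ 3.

value 5: 31 assignments (counts)
value 0: 5 assignments
So 31 of the 36 assignments meet the threshold.

31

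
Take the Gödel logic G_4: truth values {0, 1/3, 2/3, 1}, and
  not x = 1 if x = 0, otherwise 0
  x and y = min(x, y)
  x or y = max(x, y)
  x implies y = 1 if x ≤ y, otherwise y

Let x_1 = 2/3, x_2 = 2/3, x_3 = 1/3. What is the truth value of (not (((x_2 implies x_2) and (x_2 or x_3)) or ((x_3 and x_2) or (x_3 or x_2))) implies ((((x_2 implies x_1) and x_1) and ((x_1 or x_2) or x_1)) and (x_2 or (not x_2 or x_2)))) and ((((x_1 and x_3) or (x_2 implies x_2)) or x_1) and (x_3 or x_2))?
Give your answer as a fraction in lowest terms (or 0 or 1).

2/3

x_2 implies x_2 = 2/3 implies 2/3 = 1
x_2 or x_3 = 2/3 or 1/3 = 2/3
(x_2 implies x_2) and (x_2 or x_3) = 1 and 2/3 = 2/3
x_3 and x_2 = 1/3 and 2/3 = 1/3
x_3 or x_2 = 1/3 or 2/3 = 2/3
(x_3 and x_2) or (x_3 or x_2) = 1/3 or 2/3 = 2/3
((x_2 implies x_2) and (x_2 or x_3)) or ((x_3 and x_2) or (x_3 or x_2)) = 2/3 or 2/3 = 2/3
not (((x_2 implies x_2) and (x_2 or x_3)) or ((x_3 and x_2) or (x_3 or x_2))) = not 2/3 = 0
x_2 implies x_1 = 2/3 implies 2/3 = 1
(x_2 implies x_1) and x_1 = 1 and 2/3 = 2/3
x_1 or x_2 = 2/3 or 2/3 = 2/3
(x_1 or x_2) or x_1 = 2/3 or 2/3 = 2/3
((x_2 implies x_1) and x_1) and ((x_1 or x_2) or x_1) = 2/3 and 2/3 = 2/3
not x_2 = not 2/3 = 0
not x_2 or x_2 = 0 or 2/3 = 2/3
x_2 or (not x_2 or x_2) = 2/3 or 2/3 = 2/3
(((x_2 implies x_1) and x_1) and ((x_1 or x_2) or x_1)) and (x_2 or (not x_2 or x_2)) = 2/3 and 2/3 = 2/3
not (((x_2 implies x_2) and (x_2 or x_3)) or ((x_3 and x_2) or (x_3 or x_2))) implies ((((x_2 implies x_1) and x_1) and ((x_1 or x_2) or x_1)) and (x_2 or (not x_2 or x_2))) = 0 implies 2/3 = 1
x_1 and x_3 = 2/3 and 1/3 = 1/3
x_2 implies x_2 = 2/3 implies 2/3 = 1
(x_1 and x_3) or (x_2 implies x_2) = 1/3 or 1 = 1
((x_1 and x_3) or (x_2 implies x_2)) or x_1 = 1 or 2/3 = 1
x_3 or x_2 = 1/3 or 2/3 = 2/3
(((x_1 and x_3) or (x_2 implies x_2)) or x_1) and (x_3 or x_2) = 1 and 2/3 = 2/3
(not (((x_2 implies x_2) and (x_2 or x_3)) or ((x_3 and x_2) or (x_3 or x_2))) implies ((((x_2 implies x_1) and x_1) and ((x_1 or x_2) or x_1)) and (x_2 or (not x_2 or x_2)))) and ((((x_1 and x_3) or (x_2 implies x_2)) or x_1) and (x_3 or x_2)) = 1 and 2/3 = 2/3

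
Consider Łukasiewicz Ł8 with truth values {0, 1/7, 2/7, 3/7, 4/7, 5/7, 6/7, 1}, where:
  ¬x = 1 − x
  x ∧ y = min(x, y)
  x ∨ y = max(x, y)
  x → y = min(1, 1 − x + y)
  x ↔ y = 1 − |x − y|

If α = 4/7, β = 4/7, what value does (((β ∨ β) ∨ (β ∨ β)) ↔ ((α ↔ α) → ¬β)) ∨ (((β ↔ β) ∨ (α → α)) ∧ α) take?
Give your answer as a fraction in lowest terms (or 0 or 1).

β ∨ β = 4/7 ∨ 4/7 = 4/7
β ∨ β = 4/7 ∨ 4/7 = 4/7
(β ∨ β) ∨ (β ∨ β) = 4/7 ∨ 4/7 = 4/7
α ↔ α = 4/7 ↔ 4/7 = 1
¬β = ¬4/7 = 3/7
(α ↔ α) → ¬β = 1 → 3/7 = 3/7
((β ∨ β) ∨ (β ∨ β)) ↔ ((α ↔ α) → ¬β) = 4/7 ↔ 3/7 = 6/7
β ↔ β = 4/7 ↔ 4/7 = 1
α → α = 4/7 → 4/7 = 1
(β ↔ β) ∨ (α → α) = 1 ∨ 1 = 1
((β ↔ β) ∨ (α → α)) ∧ α = 1 ∧ 4/7 = 4/7
(((β ∨ β) ∨ (β ∨ β)) ↔ ((α ↔ α) → ¬β)) ∨ (((β ↔ β) ∨ (α → α)) ∧ α) = 6/7 ∨ 4/7 = 6/7

6/7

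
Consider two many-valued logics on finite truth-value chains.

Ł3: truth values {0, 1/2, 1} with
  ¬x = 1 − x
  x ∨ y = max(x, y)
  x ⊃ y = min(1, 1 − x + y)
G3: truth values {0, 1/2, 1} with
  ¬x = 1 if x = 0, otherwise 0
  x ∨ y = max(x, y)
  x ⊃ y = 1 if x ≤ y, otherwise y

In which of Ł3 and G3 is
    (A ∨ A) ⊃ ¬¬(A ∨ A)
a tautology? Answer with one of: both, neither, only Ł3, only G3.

In Ł3: every assignment gives 1 — tautology.
In G3: every assignment gives 1 — tautology.

both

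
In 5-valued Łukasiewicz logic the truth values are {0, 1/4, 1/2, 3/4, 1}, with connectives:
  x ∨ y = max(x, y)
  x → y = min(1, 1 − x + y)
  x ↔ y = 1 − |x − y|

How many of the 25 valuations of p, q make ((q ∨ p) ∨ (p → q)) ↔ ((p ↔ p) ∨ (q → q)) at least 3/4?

value 1: 19 assignments (counts)
value 3/4: 5 assignments (counts)
value 1/2: 1 assignment
So 24 of the 25 assignments meet the threshold.

24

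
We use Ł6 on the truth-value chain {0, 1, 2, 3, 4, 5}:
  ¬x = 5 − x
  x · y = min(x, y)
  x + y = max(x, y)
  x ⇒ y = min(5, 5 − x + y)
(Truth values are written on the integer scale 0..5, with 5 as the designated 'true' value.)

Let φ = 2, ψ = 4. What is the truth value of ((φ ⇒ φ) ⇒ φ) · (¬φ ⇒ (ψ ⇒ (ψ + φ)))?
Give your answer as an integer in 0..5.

φ ⇒ φ = 2 ⇒ 2 = 5
(φ ⇒ φ) ⇒ φ = 5 ⇒ 2 = 2
¬φ = ¬2 = 3
ψ + φ = 4 + 2 = 4
ψ ⇒ (ψ + φ) = 4 ⇒ 4 = 5
¬φ ⇒ (ψ ⇒ (ψ + φ)) = 3 ⇒ 5 = 5
((φ ⇒ φ) ⇒ φ) · (¬φ ⇒ (ψ ⇒ (ψ + φ))) = 2 · 5 = 2

2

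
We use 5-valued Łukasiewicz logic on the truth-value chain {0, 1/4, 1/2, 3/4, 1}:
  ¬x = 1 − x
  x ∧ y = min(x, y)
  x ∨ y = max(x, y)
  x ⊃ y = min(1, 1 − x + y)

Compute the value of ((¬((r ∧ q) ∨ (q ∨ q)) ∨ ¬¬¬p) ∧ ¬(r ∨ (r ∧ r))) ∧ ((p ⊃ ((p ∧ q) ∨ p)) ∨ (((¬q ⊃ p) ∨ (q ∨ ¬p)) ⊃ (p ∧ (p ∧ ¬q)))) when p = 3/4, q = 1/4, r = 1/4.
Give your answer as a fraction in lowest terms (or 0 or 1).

r ∧ q = 1/4 ∧ 1/4 = 1/4
q ∨ q = 1/4 ∨ 1/4 = 1/4
(r ∧ q) ∨ (q ∨ q) = 1/4 ∨ 1/4 = 1/4
¬((r ∧ q) ∨ (q ∨ q)) = ¬1/4 = 3/4
¬p = ¬3/4 = 1/4
¬¬p = ¬1/4 = 3/4
¬¬¬p = ¬3/4 = 1/4
¬((r ∧ q) ∨ (q ∨ q)) ∨ ¬¬¬p = 3/4 ∨ 1/4 = 3/4
r ∧ r = 1/4 ∧ 1/4 = 1/4
r ∨ (r ∧ r) = 1/4 ∨ 1/4 = 1/4
¬(r ∨ (r ∧ r)) = ¬1/4 = 3/4
(¬((r ∧ q) ∨ (q ∨ q)) ∨ ¬¬¬p) ∧ ¬(r ∨ (r ∧ r)) = 3/4 ∧ 3/4 = 3/4
p ∧ q = 3/4 ∧ 1/4 = 1/4
(p ∧ q) ∨ p = 1/4 ∨ 3/4 = 3/4
p ⊃ ((p ∧ q) ∨ p) = 3/4 ⊃ 3/4 = 1
¬q = ¬1/4 = 3/4
¬q ⊃ p = 3/4 ⊃ 3/4 = 1
¬p = ¬3/4 = 1/4
q ∨ ¬p = 1/4 ∨ 1/4 = 1/4
(¬q ⊃ p) ∨ (q ∨ ¬p) = 1 ∨ 1/4 = 1
¬q = ¬1/4 = 3/4
p ∧ ¬q = 3/4 ∧ 3/4 = 3/4
p ∧ (p ∧ ¬q) = 3/4 ∧ 3/4 = 3/4
((¬q ⊃ p) ∨ (q ∨ ¬p)) ⊃ (p ∧ (p ∧ ¬q)) = 1 ⊃ 3/4 = 3/4
(p ⊃ ((p ∧ q) ∨ p)) ∨ (((¬q ⊃ p) ∨ (q ∨ ¬p)) ⊃ (p ∧ (p ∧ ¬q))) = 1 ∨ 3/4 = 1
((¬((r ∧ q) ∨ (q ∨ q)) ∨ ¬¬¬p) ∧ ¬(r ∨ (r ∧ r))) ∧ ((p ⊃ ((p ∧ q) ∨ p)) ∨ (((¬q ⊃ p) ∨ (q ∨ ¬p)) ⊃ (p ∧ (p ∧ ¬q)))) = 3/4 ∧ 1 = 3/4

3/4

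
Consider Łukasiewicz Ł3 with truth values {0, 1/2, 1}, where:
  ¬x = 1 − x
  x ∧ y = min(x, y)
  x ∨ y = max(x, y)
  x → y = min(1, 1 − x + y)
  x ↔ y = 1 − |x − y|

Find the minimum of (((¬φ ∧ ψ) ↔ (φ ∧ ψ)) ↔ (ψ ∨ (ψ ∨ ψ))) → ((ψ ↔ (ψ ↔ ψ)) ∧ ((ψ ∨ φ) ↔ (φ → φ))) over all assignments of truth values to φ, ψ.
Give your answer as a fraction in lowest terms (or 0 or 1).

Take φ = 0, ψ = 1/2:
¬φ = ¬0 = 1
¬φ ∧ ψ = 1 ∧ 1/2 = 1/2
φ ∧ ψ = 0 ∧ 1/2 = 0
(¬φ ∧ ψ) ↔ (φ ∧ ψ) = 1/2 ↔ 0 = 1/2
ψ ∨ ψ = 1/2 ∨ 1/2 = 1/2
ψ ∨ (ψ ∨ ψ) = 1/2 ∨ 1/2 = 1/2
((¬φ ∧ ψ) ↔ (φ ∧ ψ)) ↔ (ψ ∨ (ψ ∨ ψ)) = 1/2 ↔ 1/2 = 1
ψ ↔ ψ = 1/2 ↔ 1/2 = 1
ψ ↔ (ψ ↔ ψ) = 1/2 ↔ 1 = 1/2
ψ ∨ φ = 1/2 ∨ 0 = 1/2
φ → φ = 0 → 0 = 1
(ψ ∨ φ) ↔ (φ → φ) = 1/2 ↔ 1 = 1/2
(ψ ↔ (ψ ↔ ψ)) ∧ ((ψ ∨ φ) ↔ (φ → φ)) = 1/2 ∧ 1/2 = 1/2
(((¬φ ∧ ψ) ↔ (φ ∧ ψ)) ↔ (ψ ∨ (ψ ∨ ψ))) → ((ψ ↔ (ψ ↔ ψ)) ∧ ((ψ ∨ φ) ↔ (φ → φ))) = 1 → 1/2 = 1/2
No assignment yields a value below 1/2, so this is the minimum.

1/2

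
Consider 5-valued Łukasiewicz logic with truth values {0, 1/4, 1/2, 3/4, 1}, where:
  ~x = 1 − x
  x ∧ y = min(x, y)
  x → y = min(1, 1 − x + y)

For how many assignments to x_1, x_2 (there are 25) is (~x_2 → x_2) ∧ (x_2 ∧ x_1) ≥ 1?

1

value 1: 1 assignment (counts)
value 3/4: 3 assignments
value 1/2: 5 assignments
value 1/4: 7 assignments
value 0: 9 assignments
So 1 of the 25 assignments meets the threshold.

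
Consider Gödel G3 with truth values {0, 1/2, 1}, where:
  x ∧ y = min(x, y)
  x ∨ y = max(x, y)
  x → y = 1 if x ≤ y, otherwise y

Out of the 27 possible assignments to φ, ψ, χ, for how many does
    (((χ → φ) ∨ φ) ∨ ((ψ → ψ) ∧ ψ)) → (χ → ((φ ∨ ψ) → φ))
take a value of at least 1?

value 1: 22 assignments (counts)
value 1/2: 1 assignment
value 0: 4 assignments
So 22 of the 27 assignments meet the threshold.

22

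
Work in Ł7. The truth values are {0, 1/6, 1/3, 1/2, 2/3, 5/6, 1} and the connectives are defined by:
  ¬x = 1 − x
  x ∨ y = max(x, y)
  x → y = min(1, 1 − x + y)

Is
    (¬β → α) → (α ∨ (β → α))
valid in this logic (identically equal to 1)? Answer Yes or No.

No

Counterexample: take α = 0, β = 2/3.
¬β = ¬2/3 = 1/3
¬β → α = 1/3 → 0 = 2/3
β → α = 2/3 → 0 = 1/3
α ∨ (β → α) = 0 ∨ 1/3 = 1/3
(¬β → α) → (α ∨ (β → α)) = 2/3 → 1/3 = 2/3
This gives 2/3 ≠ 1.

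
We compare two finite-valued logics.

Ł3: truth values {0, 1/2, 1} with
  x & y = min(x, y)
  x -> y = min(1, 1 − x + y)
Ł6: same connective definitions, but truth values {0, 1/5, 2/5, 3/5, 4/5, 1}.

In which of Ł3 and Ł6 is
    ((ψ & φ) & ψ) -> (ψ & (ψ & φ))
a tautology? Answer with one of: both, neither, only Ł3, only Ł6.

both

In Ł3: every assignment gives 1 — tautology.
In Ł6: every assignment gives 1 — tautology.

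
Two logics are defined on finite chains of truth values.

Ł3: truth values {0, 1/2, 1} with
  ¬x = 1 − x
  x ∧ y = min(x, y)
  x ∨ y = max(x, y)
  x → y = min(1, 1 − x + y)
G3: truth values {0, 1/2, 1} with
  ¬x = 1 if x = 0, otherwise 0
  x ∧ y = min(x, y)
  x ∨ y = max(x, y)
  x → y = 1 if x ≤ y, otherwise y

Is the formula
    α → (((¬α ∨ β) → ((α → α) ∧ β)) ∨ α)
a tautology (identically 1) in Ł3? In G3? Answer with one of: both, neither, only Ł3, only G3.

In Ł3: every assignment gives 1 — tautology.
In G3: every assignment gives 1 — tautology.

both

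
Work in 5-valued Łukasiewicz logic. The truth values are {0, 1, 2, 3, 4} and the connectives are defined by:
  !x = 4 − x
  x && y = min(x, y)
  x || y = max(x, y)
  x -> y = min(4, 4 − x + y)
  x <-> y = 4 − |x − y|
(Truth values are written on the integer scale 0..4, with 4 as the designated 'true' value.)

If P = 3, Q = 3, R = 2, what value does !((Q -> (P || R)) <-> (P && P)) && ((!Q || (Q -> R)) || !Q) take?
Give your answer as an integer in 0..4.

1

P || R = 3 || 2 = 3
Q -> (P || R) = 3 -> 3 = 4
P && P = 3 && 3 = 3
(Q -> (P || R)) <-> (P && P) = 4 <-> 3 = 3
!((Q -> (P || R)) <-> (P && P)) = !3 = 1
!Q = !3 = 1
Q -> R = 3 -> 2 = 3
!Q || (Q -> R) = 1 || 3 = 3
!Q = !3 = 1
(!Q || (Q -> R)) || !Q = 3 || 1 = 3
!((Q -> (P || R)) <-> (P && P)) && ((!Q || (Q -> R)) || !Q) = 1 && 3 = 1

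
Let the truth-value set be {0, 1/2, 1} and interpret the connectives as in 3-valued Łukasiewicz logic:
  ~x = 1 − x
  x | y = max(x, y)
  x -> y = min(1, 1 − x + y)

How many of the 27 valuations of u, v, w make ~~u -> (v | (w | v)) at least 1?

22

value 1: 22 assignments (counts)
value 1/2: 4 assignments
value 0: 1 assignment
So 22 of the 27 assignments meet the threshold.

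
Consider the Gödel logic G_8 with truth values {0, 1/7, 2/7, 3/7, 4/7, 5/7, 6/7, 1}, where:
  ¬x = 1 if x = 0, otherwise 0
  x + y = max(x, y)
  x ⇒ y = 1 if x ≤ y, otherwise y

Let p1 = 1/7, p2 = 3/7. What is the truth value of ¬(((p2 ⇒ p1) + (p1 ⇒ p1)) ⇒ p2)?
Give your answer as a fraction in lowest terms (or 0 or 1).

p2 ⇒ p1 = 3/7 ⇒ 1/7 = 1/7
p1 ⇒ p1 = 1/7 ⇒ 1/7 = 1
(p2 ⇒ p1) + (p1 ⇒ p1) = 1/7 + 1 = 1
((p2 ⇒ p1) + (p1 ⇒ p1)) ⇒ p2 = 1 ⇒ 3/7 = 3/7
¬(((p2 ⇒ p1) + (p1 ⇒ p1)) ⇒ p2) = ¬3/7 = 0

0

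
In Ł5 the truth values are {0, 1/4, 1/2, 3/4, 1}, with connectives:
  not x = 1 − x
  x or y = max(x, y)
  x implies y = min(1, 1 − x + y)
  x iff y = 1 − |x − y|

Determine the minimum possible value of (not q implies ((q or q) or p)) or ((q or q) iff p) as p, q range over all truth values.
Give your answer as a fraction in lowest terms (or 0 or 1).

1/2

Take p = 1/2, q = 0:
not q = not 0 = 1
q or q = 0 or 0 = 0
(q or q) or p = 0 or 1/2 = 1/2
not q implies ((q or q) or p) = 1 implies 1/2 = 1/2
q or q = 0 or 0 = 0
(q or q) iff p = 0 iff 1/2 = 1/2
(not q implies ((q or q) or p)) or ((q or q) iff p) = 1/2 or 1/2 = 1/2
No assignment yields a value below 1/2, so this is the minimum.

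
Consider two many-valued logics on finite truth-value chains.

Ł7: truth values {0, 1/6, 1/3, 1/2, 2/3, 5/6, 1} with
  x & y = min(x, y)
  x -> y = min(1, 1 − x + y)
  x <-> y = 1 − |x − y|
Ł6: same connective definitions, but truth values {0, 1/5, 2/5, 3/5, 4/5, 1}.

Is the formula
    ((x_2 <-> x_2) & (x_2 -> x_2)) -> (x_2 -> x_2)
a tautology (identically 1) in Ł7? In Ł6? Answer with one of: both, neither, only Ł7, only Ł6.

both

In Ł7: every assignment gives 1 — tautology.
In Ł6: every assignment gives 1 — tautology.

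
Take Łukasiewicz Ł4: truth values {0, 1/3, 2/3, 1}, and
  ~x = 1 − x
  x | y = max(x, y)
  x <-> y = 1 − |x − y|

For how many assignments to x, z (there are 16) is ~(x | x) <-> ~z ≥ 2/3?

10

x = 0, z = 0 ↦ 1  ≥
x = 0, z = 1/3 ↦ 2/3  ≥
x = 0, z = 2/3 ↦ 1/3  <
x = 0, z = 1 ↦ 0  <
x = 1/3, z = 0 ↦ 2/3  ≥
x = 1/3, z = 1/3 ↦ 1  ≥
x = 1/3, z = 2/3 ↦ 2/3  ≥
x = 1/3, z = 1 ↦ 1/3  <
x = 2/3, z = 0 ↦ 1/3  <
x = 2/3, z = 1/3 ↦ 2/3  ≥
x = 2/3, z = 2/3 ↦ 1  ≥
x = 2/3, z = 1 ↦ 2/3  ≥
x = 1, z = 0 ↦ 0  <
x = 1, z = 1/3 ↦ 1/3  <
x = 1, z = 2/3 ↦ 2/3  ≥
x = 1, z = 1 ↦ 1  ≥
So 10 of the 16 assignments meet the threshold.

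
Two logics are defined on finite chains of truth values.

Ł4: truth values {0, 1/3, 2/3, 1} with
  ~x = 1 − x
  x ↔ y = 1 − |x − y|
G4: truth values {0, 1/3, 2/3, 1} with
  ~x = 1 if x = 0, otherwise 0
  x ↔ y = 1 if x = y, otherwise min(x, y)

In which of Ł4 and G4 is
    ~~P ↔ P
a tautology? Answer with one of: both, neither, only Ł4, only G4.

In Ł4: every assignment gives 1 — tautology.
In G4: at P = 1/3 the value is 1/3 — not a tautology.

only Ł4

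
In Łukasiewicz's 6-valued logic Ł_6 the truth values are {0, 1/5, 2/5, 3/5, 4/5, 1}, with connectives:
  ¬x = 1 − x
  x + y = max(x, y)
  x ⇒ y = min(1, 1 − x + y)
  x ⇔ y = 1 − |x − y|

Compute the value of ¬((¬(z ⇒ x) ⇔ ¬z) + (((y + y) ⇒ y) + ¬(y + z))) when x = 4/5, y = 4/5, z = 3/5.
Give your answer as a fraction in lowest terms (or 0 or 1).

z ⇒ x = 3/5 ⇒ 4/5 = 1
¬(z ⇒ x) = ¬1 = 0
¬z = ¬3/5 = 2/5
¬(z ⇒ x) ⇔ ¬z = 0 ⇔ 2/5 = 3/5
y + y = 4/5 + 4/5 = 4/5
(y + y) ⇒ y = 4/5 ⇒ 4/5 = 1
y + z = 4/5 + 3/5 = 4/5
¬(y + z) = ¬4/5 = 1/5
((y + y) ⇒ y) + ¬(y + z) = 1 + 1/5 = 1
(¬(z ⇒ x) ⇔ ¬z) + (((y + y) ⇒ y) + ¬(y + z)) = 3/5 + 1 = 1
¬((¬(z ⇒ x) ⇔ ¬z) + (((y + y) ⇒ y) + ¬(y + z))) = ¬1 = 0

0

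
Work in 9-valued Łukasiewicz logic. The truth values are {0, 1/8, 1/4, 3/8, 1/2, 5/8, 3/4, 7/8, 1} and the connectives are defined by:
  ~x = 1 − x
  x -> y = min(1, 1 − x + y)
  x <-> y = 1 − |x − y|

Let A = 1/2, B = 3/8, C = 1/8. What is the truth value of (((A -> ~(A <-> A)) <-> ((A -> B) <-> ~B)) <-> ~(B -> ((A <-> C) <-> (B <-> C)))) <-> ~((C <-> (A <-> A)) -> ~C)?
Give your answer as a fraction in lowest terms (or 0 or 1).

3/4

A <-> A = 1/2 <-> 1/2 = 1
~(A <-> A) = ~1 = 0
A -> ~(A <-> A) = 1/2 -> 0 = 1/2
A -> B = 1/2 -> 3/8 = 7/8
~B = ~3/8 = 5/8
(A -> B) <-> ~B = 7/8 <-> 5/8 = 3/4
(A -> ~(A <-> A)) <-> ((A -> B) <-> ~B) = 1/2 <-> 3/4 = 3/4
A <-> C = 1/2 <-> 1/8 = 5/8
B <-> C = 3/8 <-> 1/8 = 3/4
(A <-> C) <-> (B <-> C) = 5/8 <-> 3/4 = 7/8
B -> ((A <-> C) <-> (B <-> C)) = 3/8 -> 7/8 = 1
~(B -> ((A <-> C) <-> (B <-> C))) = ~1 = 0
((A -> ~(A <-> A)) <-> ((A -> B) <-> ~B)) <-> ~(B -> ((A <-> C) <-> (B <-> C))) = 3/4 <-> 0 = 1/4
A <-> A = 1/2 <-> 1/2 = 1
C <-> (A <-> A) = 1/8 <-> 1 = 1/8
~C = ~1/8 = 7/8
(C <-> (A <-> A)) -> ~C = 1/8 -> 7/8 = 1
~((C <-> (A <-> A)) -> ~C) = ~1 = 0
(((A -> ~(A <-> A)) <-> ((A -> B) <-> ~B)) <-> ~(B -> ((A <-> C) <-> (B <-> C)))) <-> ~((C <-> (A <-> A)) -> ~C) = 1/4 <-> 0 = 3/4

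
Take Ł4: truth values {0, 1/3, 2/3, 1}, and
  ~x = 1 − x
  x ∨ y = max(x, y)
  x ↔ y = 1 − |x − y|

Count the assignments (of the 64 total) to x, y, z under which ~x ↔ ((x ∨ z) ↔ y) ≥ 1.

19

value 1: 19 assignments (counts)
value 2/3: 26 assignments
value 1/3: 13 assignments
value 0: 6 assignments
So 19 of the 64 assignments meet the threshold.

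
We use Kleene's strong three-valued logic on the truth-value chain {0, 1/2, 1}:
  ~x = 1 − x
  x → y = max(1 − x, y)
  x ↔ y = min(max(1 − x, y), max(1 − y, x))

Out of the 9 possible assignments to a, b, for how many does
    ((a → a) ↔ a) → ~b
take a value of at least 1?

5

a = 0, b = 0 ↦ 1  ≥
a = 0, b = 1/2 ↦ 1  ≥
a = 0, b = 1 ↦ 1  ≥
a = 1/2, b = 0 ↦ 1  ≥
a = 1/2, b = 1/2 ↦ 1/2  <
a = 1/2, b = 1 ↦ 1/2  <
a = 1, b = 0 ↦ 1  ≥
a = 1, b = 1/2 ↦ 1/2  <
a = 1, b = 1 ↦ 0  <
So 5 of the 9 assignments meet the threshold.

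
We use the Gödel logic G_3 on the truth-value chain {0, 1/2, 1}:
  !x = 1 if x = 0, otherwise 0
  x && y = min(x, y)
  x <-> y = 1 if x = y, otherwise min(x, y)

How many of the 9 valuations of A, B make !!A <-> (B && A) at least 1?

4

A = 0, B = 0 ↦ 1  ≥
A = 0, B = 1/2 ↦ 1  ≥
A = 0, B = 1 ↦ 1  ≥
A = 1/2, B = 0 ↦ 0  <
A = 1/2, B = 1/2 ↦ 1/2  <
A = 1/2, B = 1 ↦ 1/2  <
A = 1, B = 0 ↦ 0  <
A = 1, B = 1/2 ↦ 1/2  <
A = 1, B = 1 ↦ 1  ≥
So 4 of the 9 assignments meet the threshold.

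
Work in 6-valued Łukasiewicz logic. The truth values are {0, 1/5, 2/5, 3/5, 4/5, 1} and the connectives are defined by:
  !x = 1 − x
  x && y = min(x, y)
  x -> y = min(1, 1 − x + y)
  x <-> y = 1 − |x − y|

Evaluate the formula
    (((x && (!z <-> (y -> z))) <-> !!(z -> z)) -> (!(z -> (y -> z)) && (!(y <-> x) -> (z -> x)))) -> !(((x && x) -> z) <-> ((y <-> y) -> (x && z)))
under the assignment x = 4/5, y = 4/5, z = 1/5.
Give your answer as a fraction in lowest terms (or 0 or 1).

!z = !1/5 = 4/5
y -> z = 4/5 -> 1/5 = 2/5
!z <-> (y -> z) = 4/5 <-> 2/5 = 3/5
x && (!z <-> (y -> z)) = 4/5 && 3/5 = 3/5
z -> z = 1/5 -> 1/5 = 1
!(z -> z) = !1 = 0
!!(z -> z) = !0 = 1
(x && (!z <-> (y -> z))) <-> !!(z -> z) = 3/5 <-> 1 = 3/5
y -> z = 4/5 -> 1/5 = 2/5
z -> (y -> z) = 1/5 -> 2/5 = 1
!(z -> (y -> z)) = !1 = 0
y <-> x = 4/5 <-> 4/5 = 1
!(y <-> x) = !1 = 0
z -> x = 1/5 -> 4/5 = 1
!(y <-> x) -> (z -> x) = 0 -> 1 = 1
!(z -> (y -> z)) && (!(y <-> x) -> (z -> x)) = 0 && 1 = 0
((x && (!z <-> (y -> z))) <-> !!(z -> z)) -> (!(z -> (y -> z)) && (!(y <-> x) -> (z -> x))) = 3/5 -> 0 = 2/5
x && x = 4/5 && 4/5 = 4/5
(x && x) -> z = 4/5 -> 1/5 = 2/5
y <-> y = 4/5 <-> 4/5 = 1
x && z = 4/5 && 1/5 = 1/5
(y <-> y) -> (x && z) = 1 -> 1/5 = 1/5
((x && x) -> z) <-> ((y <-> y) -> (x && z)) = 2/5 <-> 1/5 = 4/5
!(((x && x) -> z) <-> ((y <-> y) -> (x && z))) = !4/5 = 1/5
(((x && (!z <-> (y -> z))) <-> !!(z -> z)) -> (!(z -> (y -> z)) && (!(y <-> x) -> (z -> x)))) -> !(((x && x) -> z) <-> ((y <-> y) -> (x && z))) = 2/5 -> 1/5 = 4/5

4/5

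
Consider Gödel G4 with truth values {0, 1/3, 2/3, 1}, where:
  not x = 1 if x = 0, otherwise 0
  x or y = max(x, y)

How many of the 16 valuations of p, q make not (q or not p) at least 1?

3

p = 0, q = 0 ↦ 0  <
p = 0, q = 1/3 ↦ 0  <
p = 0, q = 2/3 ↦ 0  <
p = 0, q = 1 ↦ 0  <
p = 1/3, q = 0 ↦ 1  ≥
p = 1/3, q = 1/3 ↦ 0  <
p = 1/3, q = 2/3 ↦ 0  <
p = 1/3, q = 1 ↦ 0  <
p = 2/3, q = 0 ↦ 1  ≥
p = 2/3, q = 1/3 ↦ 0  <
p = 2/3, q = 2/3 ↦ 0  <
p = 2/3, q = 1 ↦ 0  <
p = 1, q = 0 ↦ 1  ≥
p = 1, q = 1/3 ↦ 0  <
p = 1, q = 2/3 ↦ 0  <
p = 1, q = 1 ↦ 0  <
So 3 of the 16 assignments meet the threshold.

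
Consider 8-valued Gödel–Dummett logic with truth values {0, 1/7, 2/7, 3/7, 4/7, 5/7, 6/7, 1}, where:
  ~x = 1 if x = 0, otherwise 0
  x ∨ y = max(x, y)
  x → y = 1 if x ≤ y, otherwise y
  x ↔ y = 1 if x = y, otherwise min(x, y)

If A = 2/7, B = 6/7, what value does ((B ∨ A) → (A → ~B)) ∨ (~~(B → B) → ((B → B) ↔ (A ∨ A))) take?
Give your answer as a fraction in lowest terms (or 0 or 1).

B ∨ A = 6/7 ∨ 2/7 = 6/7
~B = ~6/7 = 0
A → ~B = 2/7 → 0 = 0
(B ∨ A) → (A → ~B) = 6/7 → 0 = 0
B → B = 6/7 → 6/7 = 1
~(B → B) = ~1 = 0
~~(B → B) = ~0 = 1
B → B = 6/7 → 6/7 = 1
A ∨ A = 2/7 ∨ 2/7 = 2/7
(B → B) ↔ (A ∨ A) = 1 ↔ 2/7 = 2/7
~~(B → B) → ((B → B) ↔ (A ∨ A)) = 1 → 2/7 = 2/7
((B ∨ A) → (A → ~B)) ∨ (~~(B → B) → ((B → B) ↔ (A ∨ A))) = 0 ∨ 2/7 = 2/7

2/7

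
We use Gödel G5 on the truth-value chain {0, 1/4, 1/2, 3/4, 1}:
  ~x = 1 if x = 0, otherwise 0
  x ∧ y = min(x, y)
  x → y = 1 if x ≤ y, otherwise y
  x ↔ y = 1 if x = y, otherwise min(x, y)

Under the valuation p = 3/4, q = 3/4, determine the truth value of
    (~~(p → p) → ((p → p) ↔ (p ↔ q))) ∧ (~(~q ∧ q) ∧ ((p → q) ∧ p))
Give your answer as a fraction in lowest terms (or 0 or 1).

3/4

p → p = 3/4 → 3/4 = 1
~(p → p) = ~1 = 0
~~(p → p) = ~0 = 1
p → p = 3/4 → 3/4 = 1
p ↔ q = 3/4 ↔ 3/4 = 1
(p → p) ↔ (p ↔ q) = 1 ↔ 1 = 1
~~(p → p) → ((p → p) ↔ (p ↔ q)) = 1 → 1 = 1
~q = ~3/4 = 0
~q ∧ q = 0 ∧ 3/4 = 0
~(~q ∧ q) = ~0 = 1
p → q = 3/4 → 3/4 = 1
(p → q) ∧ p = 1 ∧ 3/4 = 3/4
~(~q ∧ q) ∧ ((p → q) ∧ p) = 1 ∧ 3/4 = 3/4
(~~(p → p) → ((p → p) ↔ (p ↔ q))) ∧ (~(~q ∧ q) ∧ ((p → q) ∧ p)) = 1 ∧ 3/4 = 3/4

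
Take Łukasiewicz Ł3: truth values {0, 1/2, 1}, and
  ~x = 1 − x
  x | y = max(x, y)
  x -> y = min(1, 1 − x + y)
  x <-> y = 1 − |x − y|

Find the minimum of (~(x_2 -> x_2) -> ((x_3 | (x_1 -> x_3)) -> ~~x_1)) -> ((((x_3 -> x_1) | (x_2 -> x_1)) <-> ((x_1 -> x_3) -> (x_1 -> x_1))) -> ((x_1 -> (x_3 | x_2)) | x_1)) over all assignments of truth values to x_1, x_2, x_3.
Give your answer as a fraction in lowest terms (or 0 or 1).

Take x_1 = 1/2, x_2 = 0, x_3 = 0:
x_2 -> x_2 = 0 -> 0 = 1
~(x_2 -> x_2) = ~1 = 0
x_1 -> x_3 = 1/2 -> 0 = 1/2
x_3 | (x_1 -> x_3) = 0 | 1/2 = 1/2
~x_1 = ~1/2 = 1/2
~~x_1 = ~1/2 = 1/2
(x_3 | (x_1 -> x_3)) -> ~~x_1 = 1/2 -> 1/2 = 1
~(x_2 -> x_2) -> ((x_3 | (x_1 -> x_3)) -> ~~x_1) = 0 -> 1 = 1
x_3 -> x_1 = 0 -> 1/2 = 1
x_2 -> x_1 = 0 -> 1/2 = 1
(x_3 -> x_1) | (x_2 -> x_1) = 1 | 1 = 1
x_1 -> x_3 = 1/2 -> 0 = 1/2
x_1 -> x_1 = 1/2 -> 1/2 = 1
(x_1 -> x_3) -> (x_1 -> x_1) = 1/2 -> 1 = 1
((x_3 -> x_1) | (x_2 -> x_1)) <-> ((x_1 -> x_3) -> (x_1 -> x_1)) = 1 <-> 1 = 1
x_3 | x_2 = 0 | 0 = 0
x_1 -> (x_3 | x_2) = 1/2 -> 0 = 1/2
(x_1 -> (x_3 | x_2)) | x_1 = 1/2 | 1/2 = 1/2
(((x_3 -> x_1) | (x_2 -> x_1)) <-> ((x_1 -> x_3) -> (x_1 -> x_1))) -> ((x_1 -> (x_3 | x_2)) | x_1) = 1 -> 1/2 = 1/2
(~(x_2 -> x_2) -> ((x_3 | (x_1 -> x_3)) -> ~~x_1)) -> ((((x_3 -> x_1) | (x_2 -> x_1)) <-> ((x_1 -> x_3) -> (x_1 -> x_1))) -> ((x_1 -> (x_3 | x_2)) | x_1)) = 1 -> 1/2 = 1/2
No assignment yields a value below 1/2, so this is the minimum.

1/2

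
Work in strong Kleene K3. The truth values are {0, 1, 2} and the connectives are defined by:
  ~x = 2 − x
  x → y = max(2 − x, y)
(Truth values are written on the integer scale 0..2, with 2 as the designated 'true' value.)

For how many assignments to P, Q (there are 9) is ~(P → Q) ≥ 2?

P = 0, Q = 0 ↦ 0  <
P = 0, Q = 1 ↦ 0  <
P = 0, Q = 2 ↦ 0  <
P = 1, Q = 0 ↦ 1  <
P = 1, Q = 1 ↦ 1  <
P = 1, Q = 2 ↦ 0  <
P = 2, Q = 0 ↦ 2  ≥
P = 2, Q = 1 ↦ 1  <
P = 2, Q = 2 ↦ 0  <
So 1 of the 9 assignments meets the threshold.

1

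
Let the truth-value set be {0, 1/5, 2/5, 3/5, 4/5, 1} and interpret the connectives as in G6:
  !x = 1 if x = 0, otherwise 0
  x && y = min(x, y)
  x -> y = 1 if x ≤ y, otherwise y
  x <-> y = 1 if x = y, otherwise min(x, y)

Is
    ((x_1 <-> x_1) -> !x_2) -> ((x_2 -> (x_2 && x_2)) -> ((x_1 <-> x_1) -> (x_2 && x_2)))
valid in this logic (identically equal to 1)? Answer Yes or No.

No

Counterexample: take x_1 = 0, x_2 = 0.
x_1 <-> x_1 = 0 <-> 0 = 1
!x_2 = !0 = 1
(x_1 <-> x_1) -> !x_2 = 1 -> 1 = 1
x_2 && x_2 = 0 && 0 = 0
x_2 -> (x_2 && x_2) = 0 -> 0 = 1
x_1 <-> x_1 = 0 <-> 0 = 1
x_2 && x_2 = 0 && 0 = 0
(x_1 <-> x_1) -> (x_2 && x_2) = 1 -> 0 = 0
(x_2 -> (x_2 && x_2)) -> ((x_1 <-> x_1) -> (x_2 && x_2)) = 1 -> 0 = 0
((x_1 <-> x_1) -> !x_2) -> ((x_2 -> (x_2 && x_2)) -> ((x_1 <-> x_1) -> (x_2 && x_2))) = 1 -> 0 = 0
This gives 0 ≠ 1.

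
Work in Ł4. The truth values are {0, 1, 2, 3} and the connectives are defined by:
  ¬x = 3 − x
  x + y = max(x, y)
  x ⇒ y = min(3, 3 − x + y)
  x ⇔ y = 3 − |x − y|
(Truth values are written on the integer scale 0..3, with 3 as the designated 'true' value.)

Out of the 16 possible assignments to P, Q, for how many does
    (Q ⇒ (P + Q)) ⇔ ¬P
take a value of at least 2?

8

P = 0, Q = 0 ↦ 3  ≥
P = 0, Q = 1 ↦ 3  ≥
P = 0, Q = 2 ↦ 3  ≥
P = 0, Q = 3 ↦ 3  ≥
P = 1, Q = 0 ↦ 2  ≥
P = 1, Q = 1 ↦ 2  ≥
P = 1, Q = 2 ↦ 2  ≥
P = 1, Q = 3 ↦ 2  ≥
P = 2, Q = 0 ↦ 1  <
P = 2, Q = 1 ↦ 1  <
P = 2, Q = 2 ↦ 1  <
P = 2, Q = 3 ↦ 1  <
P = 3, Q = 0 ↦ 0  <
P = 3, Q = 1 ↦ 0  <
P = 3, Q = 2 ↦ 0  <
P = 3, Q = 3 ↦ 0  <
So 8 of the 16 assignments meet the threshold.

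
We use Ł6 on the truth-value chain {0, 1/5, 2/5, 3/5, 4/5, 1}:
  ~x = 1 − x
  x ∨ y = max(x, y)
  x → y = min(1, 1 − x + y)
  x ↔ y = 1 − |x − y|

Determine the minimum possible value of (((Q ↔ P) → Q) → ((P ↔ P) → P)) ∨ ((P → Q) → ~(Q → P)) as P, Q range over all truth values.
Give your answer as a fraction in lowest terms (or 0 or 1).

Take P = 0, Q = 2/5:
Q ↔ P = 2/5 ↔ 0 = 3/5
(Q ↔ P) → Q = 3/5 → 2/5 = 4/5
P ↔ P = 0 ↔ 0 = 1
(P ↔ P) → P = 1 → 0 = 0
((Q ↔ P) → Q) → ((P ↔ P) → P) = 4/5 → 0 = 1/5
P → Q = 0 → 2/5 = 1
Q → P = 2/5 → 0 = 3/5
~(Q → P) = ~3/5 = 2/5
(P → Q) → ~(Q → P) = 1 → 2/5 = 2/5
(((Q ↔ P) → Q) → ((P ↔ P) → P)) ∨ ((P → Q) → ~(Q → P)) = 1/5 ∨ 2/5 = 2/5
No assignment yields a value below 2/5, so this is the minimum.

2/5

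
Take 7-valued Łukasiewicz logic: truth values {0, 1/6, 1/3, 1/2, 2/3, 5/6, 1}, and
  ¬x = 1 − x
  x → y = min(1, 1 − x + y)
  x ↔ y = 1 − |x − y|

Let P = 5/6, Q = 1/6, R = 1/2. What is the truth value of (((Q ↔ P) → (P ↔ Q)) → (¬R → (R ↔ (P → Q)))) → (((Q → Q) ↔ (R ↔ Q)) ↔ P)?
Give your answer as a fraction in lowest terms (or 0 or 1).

Q ↔ P = 1/6 ↔ 5/6 = 1/3
P ↔ Q = 5/6 ↔ 1/6 = 1/3
(Q ↔ P) → (P ↔ Q) = 1/3 → 1/3 = 1
¬R = ¬1/2 = 1/2
P → Q = 5/6 → 1/6 = 1/3
R ↔ (P → Q) = 1/2 ↔ 1/3 = 5/6
¬R → (R ↔ (P → Q)) = 1/2 → 5/6 = 1
((Q ↔ P) → (P ↔ Q)) → (¬R → (R ↔ (P → Q))) = 1 → 1 = 1
Q → Q = 1/6 → 1/6 = 1
R ↔ Q = 1/2 ↔ 1/6 = 2/3
(Q → Q) ↔ (R ↔ Q) = 1 ↔ 2/3 = 2/3
((Q → Q) ↔ (R ↔ Q)) ↔ P = 2/3 ↔ 5/6 = 5/6
(((Q ↔ P) → (P ↔ Q)) → (¬R → (R ↔ (P → Q)))) → (((Q → Q) ↔ (R ↔ Q)) ↔ P) = 1 → 5/6 = 5/6

5/6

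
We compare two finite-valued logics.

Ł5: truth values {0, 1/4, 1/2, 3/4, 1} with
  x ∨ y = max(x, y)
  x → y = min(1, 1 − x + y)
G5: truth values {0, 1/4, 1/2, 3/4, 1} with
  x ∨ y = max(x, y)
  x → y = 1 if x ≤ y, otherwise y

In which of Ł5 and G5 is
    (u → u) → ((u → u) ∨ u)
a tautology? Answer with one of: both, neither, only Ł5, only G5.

In Ł5: every assignment gives 1 — tautology.
In G5: every assignment gives 1 — tautology.

both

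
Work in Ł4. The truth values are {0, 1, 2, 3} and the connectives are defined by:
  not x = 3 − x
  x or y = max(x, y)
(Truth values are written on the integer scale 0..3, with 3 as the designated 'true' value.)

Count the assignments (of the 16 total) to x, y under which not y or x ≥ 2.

x = 0, y = 0 ↦ 3  ≥
x = 0, y = 1 ↦ 2  ≥
x = 0, y = 2 ↦ 1  <
x = 0, y = 3 ↦ 0  <
x = 1, y = 0 ↦ 3  ≥
x = 1, y = 1 ↦ 2  ≥
x = 1, y = 2 ↦ 1  <
x = 1, y = 3 ↦ 1  <
x = 2, y = 0 ↦ 3  ≥
x = 2, y = 1 ↦ 2  ≥
x = 2, y = 2 ↦ 2  ≥
x = 2, y = 3 ↦ 2  ≥
x = 3, y = 0 ↦ 3  ≥
x = 3, y = 1 ↦ 3  ≥
x = 3, y = 2 ↦ 3  ≥
x = 3, y = 3 ↦ 3  ≥
So 12 of the 16 assignments meet the threshold.

12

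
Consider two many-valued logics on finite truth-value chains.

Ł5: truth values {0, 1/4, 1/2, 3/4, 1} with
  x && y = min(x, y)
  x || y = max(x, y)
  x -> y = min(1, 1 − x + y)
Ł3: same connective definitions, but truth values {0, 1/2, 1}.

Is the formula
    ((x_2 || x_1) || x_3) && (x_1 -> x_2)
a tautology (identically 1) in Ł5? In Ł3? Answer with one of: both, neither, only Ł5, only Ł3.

neither

In Ł5: at x_1 = 0, x_2 = 0, x_3 = 0 the value is 0 — not a tautology.
In Ł3: at x_1 = 0, x_2 = 0, x_3 = 0 the value is 0 — not a tautology.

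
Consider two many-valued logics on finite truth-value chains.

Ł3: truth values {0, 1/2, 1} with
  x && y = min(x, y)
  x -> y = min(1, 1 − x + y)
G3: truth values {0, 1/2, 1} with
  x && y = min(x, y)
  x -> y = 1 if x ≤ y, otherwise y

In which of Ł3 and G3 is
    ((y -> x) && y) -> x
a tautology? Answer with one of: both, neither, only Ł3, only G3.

only G3

In Ł3: at x = 0, y = 1/2 the value is 1/2 — not a tautology.
In G3: every assignment gives 1 — tautology.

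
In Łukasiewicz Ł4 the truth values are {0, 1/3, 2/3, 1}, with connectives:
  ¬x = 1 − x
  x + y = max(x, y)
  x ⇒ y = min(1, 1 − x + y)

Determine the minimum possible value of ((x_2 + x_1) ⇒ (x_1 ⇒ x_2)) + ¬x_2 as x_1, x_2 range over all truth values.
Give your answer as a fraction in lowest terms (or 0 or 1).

Take x_1 = 1, x_2 = 1/3:
x_2 + x_1 = 1/3 + 1 = 1
x_1 ⇒ x_2 = 1 ⇒ 1/3 = 1/3
(x_2 + x_1) ⇒ (x_1 ⇒ x_2) = 1 ⇒ 1/3 = 1/3
¬x_2 = ¬1/3 = 2/3
((x_2 + x_1) ⇒ (x_1 ⇒ x_2)) + ¬x_2 = 1/3 + 2/3 = 2/3
No assignment yields a value below 2/3, so this is the minimum.

2/3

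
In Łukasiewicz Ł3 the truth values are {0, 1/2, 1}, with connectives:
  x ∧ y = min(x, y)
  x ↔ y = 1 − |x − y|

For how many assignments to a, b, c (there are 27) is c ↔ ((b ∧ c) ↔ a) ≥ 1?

11

value 1: 11 assignments (counts)
value 1/2: 11 assignments
value 0: 5 assignments
So 11 of the 27 assignments meet the threshold.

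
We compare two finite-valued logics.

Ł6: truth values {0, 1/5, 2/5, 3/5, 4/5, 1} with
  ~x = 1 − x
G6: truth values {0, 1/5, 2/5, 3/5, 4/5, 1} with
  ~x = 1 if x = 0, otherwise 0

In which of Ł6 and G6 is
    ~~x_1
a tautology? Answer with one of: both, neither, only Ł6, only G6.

In Ł6: at x_1 = 0 the value is 0 — not a tautology.
In G6: at x_1 = 0 the value is 0 — not a tautology.

neither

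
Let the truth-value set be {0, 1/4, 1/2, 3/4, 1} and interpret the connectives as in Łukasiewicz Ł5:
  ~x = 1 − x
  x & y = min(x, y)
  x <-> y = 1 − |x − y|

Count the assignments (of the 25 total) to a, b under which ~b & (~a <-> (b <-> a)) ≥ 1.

5

value 1: 5 assignments (counts)
value 3/4: 5 assignments
value 1/2: 5 assignments
value 1/4: 5 assignments
value 0: 5 assignments
So 5 of the 25 assignments meet the threshold.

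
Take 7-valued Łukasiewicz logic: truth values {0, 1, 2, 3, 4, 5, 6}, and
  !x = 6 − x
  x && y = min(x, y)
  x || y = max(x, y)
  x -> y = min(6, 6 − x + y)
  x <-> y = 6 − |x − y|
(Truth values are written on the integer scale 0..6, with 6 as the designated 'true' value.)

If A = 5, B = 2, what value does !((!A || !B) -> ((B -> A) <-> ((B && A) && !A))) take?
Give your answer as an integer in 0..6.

!A = !5 = 1
!B = !2 = 4
!A || !B = 1 || 4 = 4
B -> A = 2 -> 5 = 6
B && A = 2 && 5 = 2
!A = !5 = 1
(B && A) && !A = 2 && 1 = 1
(B -> A) <-> ((B && A) && !A) = 6 <-> 1 = 1
(!A || !B) -> ((B -> A) <-> ((B && A) && !A)) = 4 -> 1 = 3
!((!A || !B) -> ((B -> A) <-> ((B && A) && !A))) = !3 = 3

3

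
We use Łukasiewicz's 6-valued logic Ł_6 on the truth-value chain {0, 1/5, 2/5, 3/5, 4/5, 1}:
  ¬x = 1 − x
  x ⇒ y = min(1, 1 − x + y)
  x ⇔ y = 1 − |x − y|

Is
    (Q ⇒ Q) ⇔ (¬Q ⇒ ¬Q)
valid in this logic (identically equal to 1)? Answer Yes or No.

Yes

Q = 0 ↦ 1
Q = 1/5 ↦ 1
Q = 2/5 ↦ 1
Q = 3/5 ↦ 1
Q = 4/5 ↦ 1
Q = 1 ↦ 1
Every assignment gives a value ≥ 1.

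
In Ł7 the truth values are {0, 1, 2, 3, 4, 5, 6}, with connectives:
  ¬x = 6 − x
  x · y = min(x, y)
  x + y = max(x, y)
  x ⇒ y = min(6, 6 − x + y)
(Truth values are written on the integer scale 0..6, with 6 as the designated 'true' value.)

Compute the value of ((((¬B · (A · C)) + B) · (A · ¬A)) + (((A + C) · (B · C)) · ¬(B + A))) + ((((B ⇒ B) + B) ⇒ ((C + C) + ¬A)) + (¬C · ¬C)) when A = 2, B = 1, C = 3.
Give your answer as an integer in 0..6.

4

¬B = ¬1 = 5
A · C = 2 · 3 = 2
¬B · (A · C) = 5 · 2 = 2
(¬B · (A · C)) + B = 2 + 1 = 2
¬A = ¬2 = 4
A · ¬A = 2 · 4 = 2
((¬B · (A · C)) + B) · (A · ¬A) = 2 · 2 = 2
A + C = 2 + 3 = 3
B · C = 1 · 3 = 1
(A + C) · (B · C) = 3 · 1 = 1
B + A = 1 + 2 = 2
¬(B + A) = ¬2 = 4
((A + C) · (B · C)) · ¬(B + A) = 1 · 4 = 1
(((¬B · (A · C)) + B) · (A · ¬A)) + (((A + C) · (B · C)) · ¬(B + A)) = 2 + 1 = 2
B ⇒ B = 1 ⇒ 1 = 6
(B ⇒ B) + B = 6 + 1 = 6
C + C = 3 + 3 = 3
¬A = ¬2 = 4
(C + C) + ¬A = 3 + 4 = 4
((B ⇒ B) + B) ⇒ ((C + C) + ¬A) = 6 ⇒ 4 = 4
¬C = ¬3 = 3
¬C = ¬3 = 3
¬C · ¬C = 3 · 3 = 3
(((B ⇒ B) + B) ⇒ ((C + C) + ¬A)) + (¬C · ¬C) = 4 + 3 = 4
((((¬B · (A · C)) + B) · (A · ¬A)) + (((A + C) · (B · C)) · ¬(B + A))) + ((((B ⇒ B) + B) ⇒ ((C + C) + ¬A)) + (¬C · ¬C)) = 2 + 4 = 4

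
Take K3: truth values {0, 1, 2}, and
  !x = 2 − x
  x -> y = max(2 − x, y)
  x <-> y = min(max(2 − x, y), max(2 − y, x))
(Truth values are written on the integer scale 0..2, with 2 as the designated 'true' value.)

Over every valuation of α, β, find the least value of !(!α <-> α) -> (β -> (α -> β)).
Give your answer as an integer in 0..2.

Take α = 1, β = 1:
!α = !1 = 1
!α <-> α = 1 <-> 1 = 1
!(!α <-> α) = !1 = 1
α -> β = 1 -> 1 = 1
β -> (α -> β) = 1 -> 1 = 1
!(!α <-> α) -> (β -> (α -> β)) = 1 -> 1 = 1
No assignment yields a value below 1, so this is the minimum.

1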